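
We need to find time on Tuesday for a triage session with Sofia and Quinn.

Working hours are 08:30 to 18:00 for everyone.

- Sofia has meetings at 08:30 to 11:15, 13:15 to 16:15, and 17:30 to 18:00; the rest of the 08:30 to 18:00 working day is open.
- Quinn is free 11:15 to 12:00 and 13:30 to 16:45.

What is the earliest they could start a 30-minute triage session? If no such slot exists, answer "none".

11:15

Sofia free within 08:30–18:00: 11:15–13:15, 16:15–17:30.
Sofia ∩ Quinn: 11:15–12:00, 16:15–16:45.
Windows ≥ 30 min: 11:15–12:00, 16:15–16:45.
Earliest such window starts at 11:15.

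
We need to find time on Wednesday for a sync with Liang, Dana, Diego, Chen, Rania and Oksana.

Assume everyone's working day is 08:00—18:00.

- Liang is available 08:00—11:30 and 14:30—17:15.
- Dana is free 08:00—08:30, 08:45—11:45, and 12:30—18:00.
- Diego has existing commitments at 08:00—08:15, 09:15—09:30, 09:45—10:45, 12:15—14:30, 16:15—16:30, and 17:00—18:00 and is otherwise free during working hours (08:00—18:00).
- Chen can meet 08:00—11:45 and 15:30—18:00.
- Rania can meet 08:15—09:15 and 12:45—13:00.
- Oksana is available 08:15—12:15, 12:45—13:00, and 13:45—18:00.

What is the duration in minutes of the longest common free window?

Diego free within 08:00–18:00: 08:15–09:15, 09:30–09:45, 10:45–12:15, 14:30–16:15, 16:30–17:00.
Liang ∩ Dana: 08:00–08:30, 08:45–11:30, 14:30–17:15.
Liang ∩ Dana ∩ Diego: 08:15–08:30, 08:45–09:15, 09:30–09:45, 10:45–11:30, 14:30–16:15, 16:30–17:00.
Liang ∩ Dana ∩ Diego ∩ Chen: 08:15–08:30, 08:45–09:15, 09:30–09:45, 10:45–11:30, 15:30–16:15, 16:30–17:00.
Liang ∩ Dana ∩ Diego ∩ Chen ∩ Rania: 08:15–08:30, 08:45–09:15.
Liang ∩ Dana ∩ Diego ∩ Chen ∩ Rania ∩ Oksana: 08:15–08:30, 08:45–09:15.
Common window lengths: 15, 30 min; longest is 30.

30 minutes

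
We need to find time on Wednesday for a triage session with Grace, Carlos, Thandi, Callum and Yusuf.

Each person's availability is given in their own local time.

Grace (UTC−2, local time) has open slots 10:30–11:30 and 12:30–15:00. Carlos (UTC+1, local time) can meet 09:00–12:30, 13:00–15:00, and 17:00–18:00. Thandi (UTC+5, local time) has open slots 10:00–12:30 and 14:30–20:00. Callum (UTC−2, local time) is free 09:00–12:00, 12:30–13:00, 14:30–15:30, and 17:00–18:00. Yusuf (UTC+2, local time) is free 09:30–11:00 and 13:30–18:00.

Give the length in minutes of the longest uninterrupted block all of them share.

Grace → UTC: 12:30–13:30, 14:30–17:00.
Carlos → UTC: 08:00–11:30, 12:00–14:00, 16:00–17:00.
Thandi → UTC: 05:00–07:30, 09:30–15:00.
Callum → UTC: 11:00–14:00, 14:30–15:00, 16:30–17:30, 19:00–20:00.
Yusuf → UTC: 07:30–09:00, 11:30–16:00.
Grace ∩ Carlos: 12:30–13:30, 16:00–17:00.
Grace ∩ Carlos ∩ Thandi: 12:30–13:30.
Grace ∩ Carlos ∩ Thandi ∩ Callum: 12:30–13:30.
Grace ∩ Carlos ∩ Thandi ∩ Callum ∩ Yusuf: 12:30–13:30.
Single common window of 60 minutes.

60 minutes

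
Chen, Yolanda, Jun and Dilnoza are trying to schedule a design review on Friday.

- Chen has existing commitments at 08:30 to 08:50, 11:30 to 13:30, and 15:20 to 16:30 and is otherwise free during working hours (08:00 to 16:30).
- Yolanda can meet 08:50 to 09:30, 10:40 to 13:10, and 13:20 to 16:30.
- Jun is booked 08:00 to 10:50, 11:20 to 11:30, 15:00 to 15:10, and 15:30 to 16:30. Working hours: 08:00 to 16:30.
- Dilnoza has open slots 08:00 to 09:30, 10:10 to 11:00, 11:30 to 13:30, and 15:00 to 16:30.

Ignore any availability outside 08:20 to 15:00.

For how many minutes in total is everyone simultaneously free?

Chen free within 08:00–16:30: 08:00–08:30, 08:50–11:30, 13:30–15:20.
Jun free within 08:00–16:30: 10:50–11:20, 11:30–15:00, 15:10–15:30.
Chen ∩ Yolanda: 08:50–09:30, 10:40–11:30, 13:30–15:20.
Chen ∩ Yolanda ∩ Jun: 10:50–11:20, 13:30–15:00, 15:10–15:20.
Chen ∩ Yolanda ∩ Jun ∩ Dilnoza: 10:50–11:00, 15:10–15:20.
Restricted to 08:20–15:00: 10:50–11:00.
Total common minutes: 10.

10 minutes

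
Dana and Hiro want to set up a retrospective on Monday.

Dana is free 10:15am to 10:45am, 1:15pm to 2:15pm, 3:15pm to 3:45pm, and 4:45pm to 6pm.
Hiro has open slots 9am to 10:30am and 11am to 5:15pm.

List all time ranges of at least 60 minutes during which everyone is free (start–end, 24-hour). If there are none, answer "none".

13:15–14:15

Dana ∩ Hiro: 10:15–10:30, 13:15–14:15, 15:15–15:45, 16:45–17:15.
Windows ≥ 60 min: 13:15–14:15.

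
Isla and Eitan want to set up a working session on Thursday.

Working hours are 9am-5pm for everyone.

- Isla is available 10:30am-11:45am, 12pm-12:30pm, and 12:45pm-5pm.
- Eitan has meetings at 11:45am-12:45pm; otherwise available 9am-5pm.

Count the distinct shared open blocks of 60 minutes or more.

2

Eitan free within 09:00–17:00: 09:00–11:45, 12:45–17:00.
Isla ∩ Eitan: 10:30–11:45, 12:45–17:00.
Windows ≥ 60 min: 10:30–11:45, 12:45–17:00.
That's 2 windows.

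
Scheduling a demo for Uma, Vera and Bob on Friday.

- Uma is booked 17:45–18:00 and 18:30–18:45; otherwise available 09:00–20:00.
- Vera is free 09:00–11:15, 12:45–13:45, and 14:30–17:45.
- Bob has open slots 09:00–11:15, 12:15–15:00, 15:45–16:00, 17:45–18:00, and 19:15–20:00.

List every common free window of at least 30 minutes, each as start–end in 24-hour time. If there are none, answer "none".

Uma free within 09:00–20:00: 09:00–17:45, 18:00–18:30, 18:45–20:00.
Uma ∩ Vera: 09:00–11:15, 12:45–13:45, 14:30–17:45.
Uma ∩ Vera ∩ Bob: 09:00–11:15, 12:45–13:45, 14:30–15:00, 15:45–16:00.
Windows ≥ 30 min: 09:00–11:15, 12:45–13:45, 14:30–15:00.

09:00–11:15, 12:45–13:45, 14:30–15:00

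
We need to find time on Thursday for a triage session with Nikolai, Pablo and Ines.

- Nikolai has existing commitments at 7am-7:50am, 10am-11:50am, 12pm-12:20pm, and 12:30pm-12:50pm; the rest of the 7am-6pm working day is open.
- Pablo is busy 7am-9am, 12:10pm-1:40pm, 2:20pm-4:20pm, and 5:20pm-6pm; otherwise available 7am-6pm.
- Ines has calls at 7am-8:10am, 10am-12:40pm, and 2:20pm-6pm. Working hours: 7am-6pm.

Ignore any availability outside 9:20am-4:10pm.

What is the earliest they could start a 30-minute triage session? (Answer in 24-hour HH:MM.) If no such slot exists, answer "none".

09:20

Nikolai free within 07:00–18:00: 07:50–10:00, 11:50–12:00, 12:20–12:30, 12:50–18:00.
Pablo free within 07:00–18:00: 09:00–12:10, 13:40–14:20, 16:20–17:20.
Ines free within 07:00–18:00: 08:10–10:00, 12:40–14:20.
Nikolai ∩ Pablo: 09:00–10:00, 11:50–12:00, 13:40–14:20, 16:20–17:20.
Nikolai ∩ Pablo ∩ Ines: 09:00–10:00, 13:40–14:20.
Restricted to 09:20–16:10: 09:20–10:00, 13:40–14:20.
Windows ≥ 30 min: 09:20–10:00, 13:40–14:20.
Earliest such window starts at 09:20.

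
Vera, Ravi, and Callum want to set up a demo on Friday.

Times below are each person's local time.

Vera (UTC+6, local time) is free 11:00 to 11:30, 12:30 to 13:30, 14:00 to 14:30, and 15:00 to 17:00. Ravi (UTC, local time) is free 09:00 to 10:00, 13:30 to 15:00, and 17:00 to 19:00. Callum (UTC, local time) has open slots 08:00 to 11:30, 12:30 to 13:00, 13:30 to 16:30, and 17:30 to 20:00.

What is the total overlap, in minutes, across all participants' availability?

60 minutes

Vera → UTC: 05:00–05:30, 06:30–07:30, 08:00–08:30, 09:00–11:00.
Ravi → UTC: 09:00–10:00, 13:30–15:00, 17:00–19:00.
Callum → UTC: 08:00–11:30, 12:30–13:00, 13:30–16:30, 17:30–20:00.
Vera ∩ Ravi: 09:00–10:00.
Vera ∩ Ravi ∩ Callum: 09:00–10:00.
Total common minutes: 60.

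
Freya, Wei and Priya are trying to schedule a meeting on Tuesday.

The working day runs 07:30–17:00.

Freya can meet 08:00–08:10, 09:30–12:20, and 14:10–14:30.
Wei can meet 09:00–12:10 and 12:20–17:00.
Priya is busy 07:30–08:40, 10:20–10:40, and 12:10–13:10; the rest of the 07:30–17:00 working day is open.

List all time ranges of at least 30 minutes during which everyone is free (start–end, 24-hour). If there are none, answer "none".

09:30–10:20, 10:40–12:10

Priya free within 07:30–17:00: 08:40–10:20, 10:40–12:10, 13:10–17:00.
Freya ∩ Wei: 09:30–12:10, 14:10–14:30.
Freya ∩ Wei ∩ Priya: 09:30–10:20, 10:40–12:10, 14:10–14:30.
Windows ≥ 30 min: 09:30–10:20, 10:40–12:10.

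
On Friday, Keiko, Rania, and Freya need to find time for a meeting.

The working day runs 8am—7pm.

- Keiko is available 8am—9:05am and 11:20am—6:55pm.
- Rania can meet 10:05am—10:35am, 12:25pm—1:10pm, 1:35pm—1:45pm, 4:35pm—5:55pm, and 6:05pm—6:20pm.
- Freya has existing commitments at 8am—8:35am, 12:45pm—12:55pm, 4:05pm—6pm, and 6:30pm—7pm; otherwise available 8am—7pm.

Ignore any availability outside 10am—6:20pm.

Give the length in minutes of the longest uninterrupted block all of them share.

Freya free within 08:00–19:00: 08:35–12:45, 12:55–16:05, 18:00–18:30.
Keiko ∩ Rania: 12:25–13:10, 13:35–13:45, 16:35–17:55, 18:05–18:20.
Keiko ∩ Rania ∩ Freya: 12:25–12:45, 12:55–13:10, 13:35–13:45, 18:05–18:20.
Restricted to 10:00–18:20: 12:25–12:45, 12:55–13:10, 13:35–13:45, 18:05–18:20.
Common window lengths: 20, 15, 10, 15 min; longest is 20.

20 minutes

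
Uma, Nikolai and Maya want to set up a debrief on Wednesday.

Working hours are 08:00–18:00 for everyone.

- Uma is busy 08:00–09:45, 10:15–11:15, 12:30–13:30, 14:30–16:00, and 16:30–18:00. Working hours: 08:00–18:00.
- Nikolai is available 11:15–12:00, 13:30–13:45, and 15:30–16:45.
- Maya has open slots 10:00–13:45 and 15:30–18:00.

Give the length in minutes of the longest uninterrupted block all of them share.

45 minutes

Uma free within 08:00–18:00: 09:45–10:15, 11:15–12:30, 13:30–14:30, 16:00–16:30.
Uma ∩ Nikolai: 11:15–12:00, 13:30–13:45, 16:00–16:30.
Uma ∩ Nikolai ∩ Maya: 11:15–12:00, 13:30–13:45, 16:00–16:30.
Common window lengths: 45, 15, 30 min; longest is 45.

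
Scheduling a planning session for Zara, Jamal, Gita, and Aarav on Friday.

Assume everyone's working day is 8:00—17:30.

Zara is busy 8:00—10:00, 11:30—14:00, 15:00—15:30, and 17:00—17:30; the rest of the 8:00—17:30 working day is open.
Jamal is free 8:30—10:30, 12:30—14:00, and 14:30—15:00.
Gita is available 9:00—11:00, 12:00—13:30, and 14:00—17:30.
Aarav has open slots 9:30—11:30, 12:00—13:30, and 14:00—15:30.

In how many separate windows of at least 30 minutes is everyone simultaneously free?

Zara free within 08:00–17:30: 10:00–11:30, 14:00–15:00, 15:30–17:00.
Zara ∩ Jamal: 10:00–10:30, 14:30–15:00.
Zara ∩ Jamal ∩ Gita: 10:00–10:30, 14:30–15:00.
Zara ∩ Jamal ∩ Gita ∩ Aarav: 10:00–10:30, 14:30–15:00.
Windows ≥ 30 min: 10:00–10:30, 14:30–15:00.
That's 2 windows.

2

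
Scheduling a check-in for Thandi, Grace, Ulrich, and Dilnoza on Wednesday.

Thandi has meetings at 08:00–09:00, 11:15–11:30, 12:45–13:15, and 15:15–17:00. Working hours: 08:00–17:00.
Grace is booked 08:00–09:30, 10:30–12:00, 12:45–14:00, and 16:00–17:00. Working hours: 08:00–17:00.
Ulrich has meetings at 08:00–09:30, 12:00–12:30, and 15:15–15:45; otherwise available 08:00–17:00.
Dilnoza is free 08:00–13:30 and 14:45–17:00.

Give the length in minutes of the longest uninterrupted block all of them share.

Thandi free within 08:00–17:00: 09:00–11:15, 11:30–12:45, 13:15–15:15.
Grace free within 08:00–17:00: 09:30–10:30, 12:00–12:45, 14:00–16:00.
Ulrich free within 08:00–17:00: 09:30–12:00, 12:30–15:15, 15:45–17:00.
Thandi ∩ Grace: 09:30–10:30, 12:00–12:45, 14:00–15:15.
Thandi ∩ Grace ∩ Ulrich: 09:30–10:30, 12:30–12:45, 14:00–15:15.
Thandi ∩ Grace ∩ Ulrich ∩ Dilnoza: 09:30–10:30, 12:30–12:45, 14:45–15:15.
Common window lengths: 60, 15, 30 min; longest is 60.

60 minutes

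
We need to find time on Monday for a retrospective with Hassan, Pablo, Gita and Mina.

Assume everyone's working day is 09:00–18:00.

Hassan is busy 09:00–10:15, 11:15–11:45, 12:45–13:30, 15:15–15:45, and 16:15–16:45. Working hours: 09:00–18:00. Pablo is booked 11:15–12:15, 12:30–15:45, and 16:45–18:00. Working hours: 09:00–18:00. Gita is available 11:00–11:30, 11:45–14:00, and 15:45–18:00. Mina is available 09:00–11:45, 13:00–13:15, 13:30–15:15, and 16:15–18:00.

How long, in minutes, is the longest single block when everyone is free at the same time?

Hassan free within 09:00–18:00: 10:15–11:15, 11:45–12:45, 13:30–15:15, 15:45–16:15, 16:45–18:00.
Pablo free within 09:00–18:00: 09:00–11:15, 12:15–12:30, 15:45–16:45.
Hassan ∩ Pablo: 10:15–11:15, 12:15–12:30, 15:45–16:15.
Hassan ∩ Pablo ∩ Gita: 11:00–11:15, 12:15–12:30, 15:45–16:15.
Hassan ∩ Pablo ∩ Gita ∩ Mina: 11:00–11:15.
Single common window of 15 minutes.

15 minutes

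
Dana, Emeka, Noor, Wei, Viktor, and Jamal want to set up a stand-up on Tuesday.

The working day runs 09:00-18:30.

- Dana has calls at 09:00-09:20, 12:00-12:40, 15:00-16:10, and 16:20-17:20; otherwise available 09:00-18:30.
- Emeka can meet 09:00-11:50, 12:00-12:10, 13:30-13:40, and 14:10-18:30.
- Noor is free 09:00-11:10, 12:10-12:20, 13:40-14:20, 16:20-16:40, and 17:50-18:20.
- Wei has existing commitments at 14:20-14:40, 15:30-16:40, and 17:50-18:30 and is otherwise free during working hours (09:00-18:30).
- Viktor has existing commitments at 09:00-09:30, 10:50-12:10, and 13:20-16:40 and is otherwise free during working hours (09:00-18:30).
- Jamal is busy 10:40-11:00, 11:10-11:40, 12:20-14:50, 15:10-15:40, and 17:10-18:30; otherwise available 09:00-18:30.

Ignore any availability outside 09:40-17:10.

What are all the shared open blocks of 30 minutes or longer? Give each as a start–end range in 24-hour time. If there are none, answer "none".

09:40–10:40

Dana free within 09:00–18:30: 09:20–12:00, 12:40–15:00, 16:10–16:20, 17:20–18:30.
Wei free within 09:00–18:30: 09:00–14:20, 14:40–15:30, 16:40–17:50.
Viktor free within 09:00–18:30: 09:30–10:50, 12:10–13:20, 16:40–18:30.
Jamal free within 09:00–18:30: 09:00–10:40, 11:00–11:10, 11:40–12:20, 14:50–15:10, 15:40–17:10.
Dana ∩ Emeka: 09:20–11:50, 13:30–13:40, 14:10–15:00, 16:10–16:20, 17:20–18:30.
Dana ∩ Emeka ∩ Noor: 09:20–11:10, 14:10–14:20, 17:50–18:20.
Dana ∩ Emeka ∩ Noor ∩ Wei: 09:20–11:10, 14:10–14:20.
Dana ∩ Emeka ∩ Noor ∩ Wei ∩ Viktor: 09:30–10:50.
Dana ∩ Emeka ∩ Noor ∩ Wei ∩ Viktor ∩ Jamal: 09:30–10:40.
Restricted to 09:40–17:10: 09:40–10:40.
Windows ≥ 30 min: 09:40–10:40.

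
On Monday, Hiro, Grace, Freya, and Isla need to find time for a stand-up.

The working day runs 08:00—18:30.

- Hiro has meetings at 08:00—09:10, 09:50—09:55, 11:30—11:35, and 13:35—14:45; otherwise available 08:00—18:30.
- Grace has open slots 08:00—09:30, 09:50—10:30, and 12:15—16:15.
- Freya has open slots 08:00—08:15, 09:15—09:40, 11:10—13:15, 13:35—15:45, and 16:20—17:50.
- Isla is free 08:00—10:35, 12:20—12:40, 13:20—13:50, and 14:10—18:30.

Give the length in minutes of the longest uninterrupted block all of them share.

60 minutes

Hiro free within 08:00–18:30: 09:10–09:50, 09:55–11:30, 11:35–13:35, 14:45–18:30.
Hiro ∩ Grace: 09:10–09:30, 09:55–10:30, 12:15–13:35, 14:45–16:15.
Hiro ∩ Grace ∩ Freya: 09:15–09:30, 12:15–13:15, 14:45–15:45.
Hiro ∩ Grace ∩ Freya ∩ Isla: 09:15–09:30, 12:20–12:40, 14:45–15:45.
Common window lengths: 15, 20, 60 min; longest is 60.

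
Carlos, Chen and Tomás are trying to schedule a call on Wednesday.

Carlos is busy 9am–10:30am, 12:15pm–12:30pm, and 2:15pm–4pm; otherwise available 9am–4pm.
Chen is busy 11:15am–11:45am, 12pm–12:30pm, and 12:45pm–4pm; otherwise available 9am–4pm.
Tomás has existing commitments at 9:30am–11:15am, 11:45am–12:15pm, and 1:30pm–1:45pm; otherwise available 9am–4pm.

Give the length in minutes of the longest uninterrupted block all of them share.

15 minutes

Carlos free within 09:00–16:00: 10:30–12:15, 12:30–14:15.
Chen free within 09:00–16:00: 09:00–11:15, 11:45–12:00, 12:30–12:45.
Tomás free within 09:00–16:00: 09:00–09:30, 11:15–11:45, 12:15–13:30, 13:45–16:00.
Carlos ∩ Chen: 10:30–11:15, 11:45–12:00, 12:30–12:45.
Carlos ∩ Chen ∩ Tomás: 12:30–12:45.
Single common window of 15 minutes.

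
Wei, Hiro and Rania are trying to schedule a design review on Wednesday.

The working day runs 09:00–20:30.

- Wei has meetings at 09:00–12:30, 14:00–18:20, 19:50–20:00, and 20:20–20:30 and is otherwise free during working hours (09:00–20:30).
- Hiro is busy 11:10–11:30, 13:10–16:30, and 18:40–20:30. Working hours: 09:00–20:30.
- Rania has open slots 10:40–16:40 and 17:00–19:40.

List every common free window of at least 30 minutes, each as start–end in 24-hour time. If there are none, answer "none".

12:30–13:10

Wei free within 09:00–20:30: 12:30–14:00, 18:20–19:50, 20:00–20:20.
Hiro free within 09:00–20:30: 09:00–11:10, 11:30–13:10, 16:30–18:40.
Wei ∩ Hiro: 12:30–13:10, 18:20–18:40.
Wei ∩ Hiro ∩ Rania: 12:30–13:10, 18:20–18:40.
Windows ≥ 30 min: 12:30–13:10.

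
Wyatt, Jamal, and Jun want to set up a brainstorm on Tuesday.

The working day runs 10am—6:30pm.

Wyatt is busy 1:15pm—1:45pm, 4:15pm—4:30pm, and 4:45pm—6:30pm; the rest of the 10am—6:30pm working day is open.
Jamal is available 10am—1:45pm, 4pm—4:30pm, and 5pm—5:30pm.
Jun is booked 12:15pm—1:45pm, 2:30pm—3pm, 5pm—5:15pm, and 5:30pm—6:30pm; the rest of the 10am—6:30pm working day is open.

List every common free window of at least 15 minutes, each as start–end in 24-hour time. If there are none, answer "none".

Wyatt free within 10:00–18:30: 10:00–13:15, 13:45–16:15, 16:30–16:45.
Jun free within 10:00–18:30: 10:00–12:15, 13:45–14:30, 15:00–17:00, 17:15–17:30.
Wyatt ∩ Jamal: 10:00–13:15, 16:00–16:15.
Wyatt ∩ Jamal ∩ Jun: 10:00–12:15, 16:00–16:15.
Windows ≥ 15 min: 10:00–12:15, 16:00–16:15.

10:00–12:15, 16:00–16:15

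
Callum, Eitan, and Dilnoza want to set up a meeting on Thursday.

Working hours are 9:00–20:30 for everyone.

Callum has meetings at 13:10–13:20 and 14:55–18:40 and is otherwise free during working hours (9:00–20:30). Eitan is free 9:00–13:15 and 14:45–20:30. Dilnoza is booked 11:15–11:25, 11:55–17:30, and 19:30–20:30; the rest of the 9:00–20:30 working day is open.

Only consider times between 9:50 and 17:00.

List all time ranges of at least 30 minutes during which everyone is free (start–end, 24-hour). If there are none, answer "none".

09:50–11:15, 11:25–11:55

Callum free within 09:00–20:30: 09:00–13:10, 13:20–14:55, 18:40–20:30.
Dilnoza free within 09:00–20:30: 09:00–11:15, 11:25–11:55, 17:30–19:30.
Callum ∩ Eitan: 09:00–13:10, 14:45–14:55, 18:40–20:30.
Callum ∩ Eitan ∩ Dilnoza: 09:00–11:15, 11:25–11:55, 18:40–19:30.
Restricted to 09:50–17:00: 09:50–11:15, 11:25–11:55.
Windows ≥ 30 min: 09:50–11:15, 11:25–11:55.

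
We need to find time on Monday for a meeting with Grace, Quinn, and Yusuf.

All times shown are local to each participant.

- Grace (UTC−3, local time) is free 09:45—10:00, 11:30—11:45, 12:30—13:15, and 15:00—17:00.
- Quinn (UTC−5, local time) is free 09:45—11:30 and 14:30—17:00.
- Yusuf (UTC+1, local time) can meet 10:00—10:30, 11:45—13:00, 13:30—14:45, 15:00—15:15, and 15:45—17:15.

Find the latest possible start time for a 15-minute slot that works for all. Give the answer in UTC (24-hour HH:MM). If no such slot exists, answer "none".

16:00

Grace → UTC: 12:45–13:00, 14:30–14:45, 15:30–16:15, 18:00–20:00.
Quinn → UTC: 14:45–16:30, 19:30–22:00.
Yusuf → UTC: 09:00–09:30, 10:45–12:00, 12:30–13:45, 14:00–14:15, 14:45–16:15.
Grace ∩ Quinn: 15:30–16:15, 19:30–20:00.
Grace ∩ Quinn ∩ Yusuf: 15:30–16:15.
Windows ≥ 15 min: 15:30–16:15.
Latest start in the last window 15:30–16:15 is 16:15 − 15 min = 16:00.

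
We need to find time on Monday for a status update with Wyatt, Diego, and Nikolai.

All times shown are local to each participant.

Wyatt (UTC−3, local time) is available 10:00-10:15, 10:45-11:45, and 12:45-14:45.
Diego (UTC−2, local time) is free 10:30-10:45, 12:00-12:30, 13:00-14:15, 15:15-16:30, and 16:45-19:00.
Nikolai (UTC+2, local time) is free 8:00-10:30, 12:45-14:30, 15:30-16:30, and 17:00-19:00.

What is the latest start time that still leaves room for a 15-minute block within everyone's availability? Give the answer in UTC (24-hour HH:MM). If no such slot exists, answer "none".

Wyatt → UTC: 13:00–13:15, 13:45–14:45, 15:45–17:45.
Diego → UTC: 12:30–12:45, 14:00–14:30, 15:00–16:15, 17:15–18:30, 18:45–21:00.
Nikolai → UTC: 06:00–08:30, 10:45–12:30, 13:30–14:30, 15:00–17:00.
Wyatt ∩ Diego: 14:00–14:30, 15:45–16:15, 17:15–17:45.
Wyatt ∩ Diego ∩ Nikolai: 14:00–14:30, 15:45–16:15.
Windows ≥ 15 min: 14:00–14:30, 15:45–16:15.
Latest start in the last window 15:45–16:15 is 16:15 − 15 min = 16:00.

16:00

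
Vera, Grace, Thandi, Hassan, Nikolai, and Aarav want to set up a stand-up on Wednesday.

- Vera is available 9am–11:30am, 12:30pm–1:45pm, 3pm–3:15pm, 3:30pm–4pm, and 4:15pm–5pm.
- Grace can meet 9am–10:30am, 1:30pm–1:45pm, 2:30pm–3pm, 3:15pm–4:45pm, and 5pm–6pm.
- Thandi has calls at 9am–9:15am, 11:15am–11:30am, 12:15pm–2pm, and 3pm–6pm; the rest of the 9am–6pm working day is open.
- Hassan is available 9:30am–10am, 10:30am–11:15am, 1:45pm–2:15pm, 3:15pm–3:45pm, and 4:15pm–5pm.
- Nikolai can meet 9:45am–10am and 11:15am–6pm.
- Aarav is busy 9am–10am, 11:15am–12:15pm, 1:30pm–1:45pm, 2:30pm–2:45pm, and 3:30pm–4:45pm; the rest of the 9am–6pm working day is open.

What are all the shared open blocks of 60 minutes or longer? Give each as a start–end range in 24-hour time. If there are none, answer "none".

none

Thandi free within 09:00–18:00: 09:15–11:15, 11:30–12:15, 14:00–15:00.
Aarav free within 09:00–18:00: 10:00–11:15, 12:15–13:30, 13:45–14:30, 14:45–15:30, 16:45–18:00.
Vera ∩ Grace: 09:00–10:30, 13:30–13:45, 15:30–16:00, 16:15–16:45.
Vera ∩ Grace ∩ Thandi: 09:15–10:30.
Vera ∩ Grace ∩ Thandi ∩ Hassan: 09:30–10:00.
Vera ∩ Grace ∩ Thandi ∩ Hassan ∩ Nikolai: 09:45–10:00.
Vera ∩ Grace ∩ Thandi ∩ Hassan ∩ Nikolai ∩ Aarav: (none).
Windows ≥ 60 min: (none).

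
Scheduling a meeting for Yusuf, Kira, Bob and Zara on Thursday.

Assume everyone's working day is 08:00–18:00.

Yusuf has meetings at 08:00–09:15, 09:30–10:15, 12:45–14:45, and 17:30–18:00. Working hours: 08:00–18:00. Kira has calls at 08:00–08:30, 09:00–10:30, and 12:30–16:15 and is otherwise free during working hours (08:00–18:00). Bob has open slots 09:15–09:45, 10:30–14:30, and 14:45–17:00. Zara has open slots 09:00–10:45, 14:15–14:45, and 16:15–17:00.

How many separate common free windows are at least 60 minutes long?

Yusuf free within 08:00–18:00: 09:15–09:30, 10:15–12:45, 14:45–17:30.
Kira free within 08:00–18:00: 08:30–09:00, 10:30–12:30, 16:15–18:00.
Yusuf ∩ Kira: 10:30–12:30, 16:15–17:30.
Yusuf ∩ Kira ∩ Bob: 10:30–12:30, 16:15–17:00.
Yusuf ∩ Kira ∩ Bob ∩ Zara: 10:30–10:45, 16:15–17:00.
Windows ≥ 60 min: (none).
That's 0 windows.

0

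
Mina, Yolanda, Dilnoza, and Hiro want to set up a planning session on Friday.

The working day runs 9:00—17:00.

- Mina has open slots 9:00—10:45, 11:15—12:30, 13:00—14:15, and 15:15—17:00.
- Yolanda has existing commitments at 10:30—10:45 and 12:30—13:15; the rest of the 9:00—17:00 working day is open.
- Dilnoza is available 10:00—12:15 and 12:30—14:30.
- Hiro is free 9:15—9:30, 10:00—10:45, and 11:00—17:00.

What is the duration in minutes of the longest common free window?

Yolanda free within 09:00–17:00: 09:00–10:30, 10:45–12:30, 13:15–17:00.
Mina ∩ Yolanda: 09:00–10:30, 11:15–12:30, 13:15–14:15, 15:15–17:00.
Mina ∩ Yolanda ∩ Dilnoza: 10:00–10:30, 11:15–12:15, 13:15–14:15.
Mina ∩ Yolanda ∩ Dilnoza ∩ Hiro: 10:00–10:30, 11:15–12:15, 13:15–14:15.
Common window lengths: 30, 60, 60 min; longest is 60.

60 minutes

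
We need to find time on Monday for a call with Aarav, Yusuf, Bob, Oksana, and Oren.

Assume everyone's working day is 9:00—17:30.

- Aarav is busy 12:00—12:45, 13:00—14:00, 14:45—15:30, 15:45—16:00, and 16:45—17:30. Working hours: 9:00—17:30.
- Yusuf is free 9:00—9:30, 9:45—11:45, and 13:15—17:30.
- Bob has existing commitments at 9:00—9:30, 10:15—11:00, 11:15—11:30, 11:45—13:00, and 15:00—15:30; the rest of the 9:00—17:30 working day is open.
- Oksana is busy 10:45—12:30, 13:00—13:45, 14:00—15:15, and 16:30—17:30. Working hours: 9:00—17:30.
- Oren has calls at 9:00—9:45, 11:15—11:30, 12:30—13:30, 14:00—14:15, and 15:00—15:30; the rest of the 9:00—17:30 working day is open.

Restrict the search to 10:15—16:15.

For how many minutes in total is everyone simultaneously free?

30 minutes

Aarav free within 09:00–17:30: 09:00–12:00, 12:45–13:00, 14:00–14:45, 15:30–15:45, 16:00–16:45.
Bob free within 09:00–17:30: 09:30–10:15, 11:00–11:15, 11:30–11:45, 13:00–15:00, 15:30–17:30.
Oksana free within 09:00–17:30: 09:00–10:45, 12:30–13:00, 13:45–14:00, 15:15–16:30.
Oren free within 09:00–17:30: 09:45–11:15, 11:30–12:30, 13:30–14:00, 14:15–15:00, 15:30–17:30.
Aarav ∩ Yusuf: 09:00–09:30, 09:45–11:45, 14:00–14:45, 15:30–15:45, 16:00–16:45.
Aarav ∩ Yusuf ∩ Bob: 09:45–10:15, 11:00–11:15, 11:30–11:45, 14:00–14:45, 15:30–15:45, 16:00–16:45.
Aarav ∩ Yusuf ∩ Bob ∩ Oksana: 09:45–10:15, 15:30–15:45, 16:00–16:30.
Aarav ∩ Yusuf ∩ Bob ∩ Oksana ∩ Oren: 09:45–10:15, 15:30–15:45, 16:00–16:30.
Restricted to 10:15–16:15: 15:30–15:45, 16:00–16:15.
Total common minutes: 15 + 15 = 30.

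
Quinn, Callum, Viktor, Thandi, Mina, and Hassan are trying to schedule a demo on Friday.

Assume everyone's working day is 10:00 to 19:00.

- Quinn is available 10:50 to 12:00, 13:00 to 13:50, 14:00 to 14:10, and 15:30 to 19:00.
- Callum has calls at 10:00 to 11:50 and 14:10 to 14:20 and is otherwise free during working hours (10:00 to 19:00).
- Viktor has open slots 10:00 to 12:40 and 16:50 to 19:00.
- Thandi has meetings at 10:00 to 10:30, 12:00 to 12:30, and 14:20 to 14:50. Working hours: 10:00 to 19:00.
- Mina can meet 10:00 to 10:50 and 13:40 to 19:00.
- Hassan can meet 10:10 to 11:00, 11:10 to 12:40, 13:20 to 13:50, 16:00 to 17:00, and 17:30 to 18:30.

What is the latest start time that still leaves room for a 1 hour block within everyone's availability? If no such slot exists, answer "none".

17:30

Callum free within 10:00–19:00: 11:50–14:10, 14:20–19:00.
Thandi free within 10:00–19:00: 10:30–12:00, 12:30–14:20, 14:50–19:00.
Quinn ∩ Callum: 11:50–12:00, 13:00–13:50, 14:00–14:10, 15:30–19:00.
Quinn ∩ Callum ∩ Viktor: 11:50–12:00, 16:50–19:00.
Quinn ∩ Callum ∩ Viktor ∩ Thandi: 11:50–12:00, 16:50–19:00.
Quinn ∩ Callum ∩ Viktor ∩ Thandi ∩ Mina: 16:50–19:00.
Quinn ∩ Callum ∩ Viktor ∩ Thandi ∩ Mina ∩ Hassan: 16:50–17:00, 17:30–18:30.
Windows ≥ 60 min: 17:30–18:30.
Latest start in the last window 17:30–18:30 is 18:30 − 60 min = 17:30.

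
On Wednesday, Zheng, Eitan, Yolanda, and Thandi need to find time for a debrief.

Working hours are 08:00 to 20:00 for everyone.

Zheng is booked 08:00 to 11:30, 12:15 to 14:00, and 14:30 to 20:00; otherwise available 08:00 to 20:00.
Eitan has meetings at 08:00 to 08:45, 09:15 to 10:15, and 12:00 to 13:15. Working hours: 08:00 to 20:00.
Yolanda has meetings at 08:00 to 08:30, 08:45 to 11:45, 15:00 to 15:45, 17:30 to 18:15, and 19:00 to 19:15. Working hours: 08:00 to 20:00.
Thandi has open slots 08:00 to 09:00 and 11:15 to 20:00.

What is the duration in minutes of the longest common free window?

Zheng free within 08:00–20:00: 11:30–12:15, 14:00–14:30.
Eitan free within 08:00–20:00: 08:45–09:15, 10:15–12:00, 13:15–20:00.
Yolanda free within 08:00–20:00: 08:30–08:45, 11:45–15:00, 15:45–17:30, 18:15–19:00, 19:15–20:00.
Zheng ∩ Eitan: 11:30–12:00, 14:00–14:30.
Zheng ∩ Eitan ∩ Yolanda: 11:45–12:00, 14:00–14:30.
Zheng ∩ Eitan ∩ Yolanda ∩ Thandi: 11:45–12:00, 14:00–14:30.
Common window lengths: 15, 30 min; longest is 30.

30 minutes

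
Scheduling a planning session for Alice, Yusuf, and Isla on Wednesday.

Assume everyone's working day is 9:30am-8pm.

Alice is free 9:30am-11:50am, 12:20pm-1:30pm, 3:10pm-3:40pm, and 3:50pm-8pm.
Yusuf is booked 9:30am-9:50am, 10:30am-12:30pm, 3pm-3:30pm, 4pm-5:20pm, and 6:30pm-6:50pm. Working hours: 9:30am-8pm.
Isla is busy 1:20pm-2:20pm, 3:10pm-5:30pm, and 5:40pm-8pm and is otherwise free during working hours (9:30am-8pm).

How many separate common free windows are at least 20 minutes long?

Yusuf free within 09:30–20:00: 09:50–10:30, 12:30–15:00, 15:30–16:00, 17:20–18:30, 18:50–20:00.
Isla free within 09:30–20:00: 09:30–13:20, 14:20–15:10, 17:30–17:40.
Alice ∩ Yusuf: 09:50–10:30, 12:30–13:30, 15:30–15:40, 15:50–16:00, 17:20–18:30, 18:50–20:00.
Alice ∩ Yusuf ∩ Isla: 09:50–10:30, 12:30–13:20, 17:30–17:40.
Windows ≥ 20 min: 09:50–10:30, 12:30–13:20.
That's 2 windows.

2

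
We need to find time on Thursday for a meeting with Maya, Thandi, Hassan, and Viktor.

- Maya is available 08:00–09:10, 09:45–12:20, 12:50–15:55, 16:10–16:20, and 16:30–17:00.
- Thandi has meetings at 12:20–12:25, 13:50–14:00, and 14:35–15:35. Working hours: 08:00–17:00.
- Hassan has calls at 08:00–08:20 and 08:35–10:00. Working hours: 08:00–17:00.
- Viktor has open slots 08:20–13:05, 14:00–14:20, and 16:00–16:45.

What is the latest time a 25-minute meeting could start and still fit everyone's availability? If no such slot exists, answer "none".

11:55

Thandi free within 08:00–17:00: 08:00–12:20, 12:25–13:50, 14:00–14:35, 15:35–17:00.
Hassan free within 08:00–17:00: 08:20–08:35, 10:00–17:00.
Maya ∩ Thandi: 08:00–09:10, 09:45–12:20, 12:50–13:50, 14:00–14:35, 15:35–15:55, 16:10–16:20, 16:30–17:00.
Maya ∩ Thandi ∩ Hassan: 08:20–08:35, 10:00–12:20, 12:50–13:50, 14:00–14:35, 15:35–15:55, 16:10–16:20, 16:30–17:00.
Maya ∩ Thandi ∩ Hassan ∩ Viktor: 08:20–08:35, 10:00–12:20, 12:50–13:05, 14:00–14:20, 16:10–16:20, 16:30–16:45.
Windows ≥ 25 min: 10:00–12:20.
Latest start in the last window 10:00–12:20 is 12:20 − 25 min = 11:55.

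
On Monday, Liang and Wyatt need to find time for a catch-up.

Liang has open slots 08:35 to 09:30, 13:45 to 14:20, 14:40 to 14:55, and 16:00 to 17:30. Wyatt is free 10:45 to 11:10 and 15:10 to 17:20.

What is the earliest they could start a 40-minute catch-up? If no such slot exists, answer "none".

Liang ∩ Wyatt: 16:00–17:20.
Windows ≥ 40 min: 16:00–17:20.
Earliest such window starts at 16:00.

16:00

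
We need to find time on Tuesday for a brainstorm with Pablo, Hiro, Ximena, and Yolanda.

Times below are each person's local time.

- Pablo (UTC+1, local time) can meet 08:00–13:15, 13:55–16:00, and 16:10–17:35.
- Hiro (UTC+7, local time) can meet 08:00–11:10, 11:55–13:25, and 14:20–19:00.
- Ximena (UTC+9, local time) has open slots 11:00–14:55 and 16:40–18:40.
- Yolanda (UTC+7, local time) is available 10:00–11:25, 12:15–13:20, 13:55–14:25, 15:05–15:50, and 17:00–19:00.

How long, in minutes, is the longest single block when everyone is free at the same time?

45 minutes

Pablo → UTC: 07:00–12:15, 12:55–15:00, 15:10–16:35.
Hiro → UTC: 01:00–04:10, 04:55–06:25, 07:20–12:00.
Ximena → UTC: 02:00–05:55, 07:40–09:40.
Yolanda → UTC: 03:00–04:25, 05:15–06:20, 06:55–07:25, 08:05–08:50, 10:00–12:00.
Pablo ∩ Hiro: 07:20–12:00.
Pablo ∩ Hiro ∩ Ximena: 07:40–09:40.
Pablo ∩ Hiro ∩ Ximena ∩ Yolanda: 08:05–08:50.
Single common window of 45 minutes.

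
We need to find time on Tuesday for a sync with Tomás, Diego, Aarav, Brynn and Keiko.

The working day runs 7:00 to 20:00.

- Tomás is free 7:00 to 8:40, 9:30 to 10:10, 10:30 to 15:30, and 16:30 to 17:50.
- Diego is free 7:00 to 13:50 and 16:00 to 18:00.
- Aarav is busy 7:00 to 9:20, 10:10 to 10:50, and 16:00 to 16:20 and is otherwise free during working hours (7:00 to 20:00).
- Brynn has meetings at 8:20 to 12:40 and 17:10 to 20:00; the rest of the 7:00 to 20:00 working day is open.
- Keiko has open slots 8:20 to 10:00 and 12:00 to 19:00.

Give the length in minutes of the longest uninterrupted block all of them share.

Aarav free within 07:00–20:00: 09:20–10:10, 10:50–16:00, 16:20–20:00.
Brynn free within 07:00–20:00: 07:00–08:20, 12:40–17:10.
Tomás ∩ Diego: 07:00–08:40, 09:30–10:10, 10:30–13:50, 16:30–17:50.
Tomás ∩ Diego ∩ Aarav: 09:30–10:10, 10:50–13:50, 16:30–17:50.
Tomás ∩ Diego ∩ Aarav ∩ Brynn: 12:40–13:50, 16:30–17:10.
Tomás ∩ Diego ∩ Aarav ∩ Brynn ∩ Keiko: 12:40–13:50, 16:30–17:10.
Common window lengths: 70, 40 min; longest is 70.

70 minutes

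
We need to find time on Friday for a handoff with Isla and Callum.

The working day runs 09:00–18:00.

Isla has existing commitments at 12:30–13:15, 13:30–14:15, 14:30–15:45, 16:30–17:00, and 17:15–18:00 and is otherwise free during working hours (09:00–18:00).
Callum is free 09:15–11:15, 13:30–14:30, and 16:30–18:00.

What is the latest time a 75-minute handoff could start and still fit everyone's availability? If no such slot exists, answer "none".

10:00

Isla free within 09:00–18:00: 09:00–12:30, 13:15–13:30, 14:15–14:30, 15:45–16:30, 17:00–17:15.
Isla ∩ Callum: 09:15–11:15, 14:15–14:30, 17:00–17:15.
Windows ≥ 75 min: 09:15–11:15.
Latest start in the last window 09:15–11:15 is 11:15 − 75 min = 10:00.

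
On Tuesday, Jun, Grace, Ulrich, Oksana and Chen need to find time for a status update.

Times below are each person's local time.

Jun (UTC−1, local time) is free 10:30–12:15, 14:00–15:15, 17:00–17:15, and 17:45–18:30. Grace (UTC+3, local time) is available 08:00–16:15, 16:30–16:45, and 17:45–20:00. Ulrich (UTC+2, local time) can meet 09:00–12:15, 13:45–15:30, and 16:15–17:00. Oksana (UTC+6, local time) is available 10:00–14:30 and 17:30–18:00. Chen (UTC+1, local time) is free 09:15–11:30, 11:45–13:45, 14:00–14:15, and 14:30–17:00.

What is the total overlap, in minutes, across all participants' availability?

Jun → UTC: 11:30–13:15, 15:00–16:15, 18:00–18:15, 18:45–19:30.
Grace → UTC: 05:00–13:15, 13:30–13:45, 14:45–17:00.
Ulrich → UTC: 07:00–10:15, 11:45–13:30, 14:15–15:00.
Oksana → UTC: 04:00–08:30, 11:30–12:00.
Chen → UTC: 08:15–10:30, 10:45–12:45, 13:00–13:15, 13:30–16:00.
Jun ∩ Grace: 11:30–13:15, 15:00–16:15.
Jun ∩ Grace ∩ Ulrich: 11:45–13:15.
Jun ∩ Grace ∩ Ulrich ∩ Oksana: 11:45–12:00.
Jun ∩ Grace ∩ Ulrich ∩ Oksana ∩ Chen: 11:45–12:00.
Total common minutes: 15.

15 minutes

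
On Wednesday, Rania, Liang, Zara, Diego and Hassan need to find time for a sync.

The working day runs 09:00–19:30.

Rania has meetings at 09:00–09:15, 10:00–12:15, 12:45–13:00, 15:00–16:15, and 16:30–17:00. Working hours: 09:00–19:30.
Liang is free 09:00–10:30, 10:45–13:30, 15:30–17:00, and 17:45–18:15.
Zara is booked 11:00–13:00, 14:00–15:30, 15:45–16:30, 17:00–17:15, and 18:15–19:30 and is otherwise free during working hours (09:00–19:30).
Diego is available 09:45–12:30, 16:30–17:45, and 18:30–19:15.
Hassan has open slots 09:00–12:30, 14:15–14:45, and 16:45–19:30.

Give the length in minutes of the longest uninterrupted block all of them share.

15 minutes

Rania free within 09:00–19:30: 09:15–10:00, 12:15–12:45, 13:00–15:00, 16:15–16:30, 17:00–19:30.
Zara free within 09:00–19:30: 09:00–11:00, 13:00–14:00, 15:30–15:45, 16:30–17:00, 17:15–18:15.
Rania ∩ Liang: 09:15–10:00, 12:15–12:45, 13:00–13:30, 16:15–16:30, 17:45–18:15.
Rania ∩ Liang ∩ Zara: 09:15–10:00, 13:00–13:30, 17:45–18:15.
Rania ∩ Liang ∩ Zara ∩ Diego: 09:45–10:00.
Rania ∩ Liang ∩ Zara ∩ Diego ∩ Hassan: 09:45–10:00.
Single common window of 15 minutes.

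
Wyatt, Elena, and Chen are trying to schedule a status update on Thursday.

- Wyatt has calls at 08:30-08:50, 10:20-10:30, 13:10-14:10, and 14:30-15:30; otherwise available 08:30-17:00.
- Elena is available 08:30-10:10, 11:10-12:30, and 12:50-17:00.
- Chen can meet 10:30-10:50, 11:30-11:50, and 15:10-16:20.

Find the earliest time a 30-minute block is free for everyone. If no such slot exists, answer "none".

Wyatt free within 08:30–17:00: 08:50–10:20, 10:30–13:10, 14:10–14:30, 15:30–17:00.
Wyatt ∩ Elena: 08:50–10:10, 11:10–12:30, 12:50–13:10, 14:10–14:30, 15:30–17:00.
Wyatt ∩ Elena ∩ Chen: 11:30–11:50, 15:30–16:20.
Windows ≥ 30 min: 15:30–16:20.
Earliest such window starts at 15:30.

15:30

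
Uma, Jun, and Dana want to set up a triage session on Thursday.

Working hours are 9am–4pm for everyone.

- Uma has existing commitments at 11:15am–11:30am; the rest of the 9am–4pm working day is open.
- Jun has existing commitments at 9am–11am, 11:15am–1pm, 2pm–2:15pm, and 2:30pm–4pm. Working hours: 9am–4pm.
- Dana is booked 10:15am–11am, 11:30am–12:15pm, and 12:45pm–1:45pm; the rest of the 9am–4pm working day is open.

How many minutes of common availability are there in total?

45 minutes

Uma free within 09:00–16:00: 09:00–11:15, 11:30–16:00.
Jun free within 09:00–16:00: 11:00–11:15, 13:00–14:00, 14:15–14:30.
Dana free within 09:00–16:00: 09:00–10:15, 11:00–11:30, 12:15–12:45, 13:45–16:00.
Uma ∩ Jun: 11:00–11:15, 13:00–14:00, 14:15–14:30.
Uma ∩ Jun ∩ Dana: 11:00–11:15, 13:45–14:00, 14:15–14:30.
Total common minutes: 15 + 15 + 15 = 45.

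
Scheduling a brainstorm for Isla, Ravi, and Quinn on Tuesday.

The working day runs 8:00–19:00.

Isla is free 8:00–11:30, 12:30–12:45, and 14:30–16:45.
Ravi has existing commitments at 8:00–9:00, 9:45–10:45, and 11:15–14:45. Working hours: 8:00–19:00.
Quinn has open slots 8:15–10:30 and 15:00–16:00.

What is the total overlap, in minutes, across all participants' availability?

Ravi free within 08:00–19:00: 09:00–09:45, 10:45–11:15, 14:45–19:00.
Isla ∩ Ravi: 09:00–09:45, 10:45–11:15, 14:45–16:45.
Isla ∩ Ravi ∩ Quinn: 09:00–09:45, 15:00–16:00.
Total common minutes: 45 + 60 = 105.

105 minutes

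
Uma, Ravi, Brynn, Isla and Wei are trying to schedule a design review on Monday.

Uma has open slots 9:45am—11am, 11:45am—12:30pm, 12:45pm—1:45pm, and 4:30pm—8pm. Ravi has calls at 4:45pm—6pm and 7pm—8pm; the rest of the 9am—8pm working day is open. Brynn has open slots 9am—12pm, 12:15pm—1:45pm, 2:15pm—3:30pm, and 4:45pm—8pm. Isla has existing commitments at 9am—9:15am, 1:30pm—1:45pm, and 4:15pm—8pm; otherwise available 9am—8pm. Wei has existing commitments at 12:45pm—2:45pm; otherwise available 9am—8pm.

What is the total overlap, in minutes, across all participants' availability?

Ravi free within 09:00–20:00: 09:00–16:45, 18:00–19:00.
Isla free within 09:00–20:00: 09:15–13:30, 13:45–16:15.
Wei free within 09:00–20:00: 09:00–12:45, 14:45–20:00.
Uma ∩ Ravi: 09:45–11:00, 11:45–12:30, 12:45–13:45, 16:30–16:45, 18:00–19:00.
Uma ∩ Ravi ∩ Brynn: 09:45–11:00, 11:45–12:00, 12:15–12:30, 12:45–13:45, 18:00–19:00.
Uma ∩ Ravi ∩ Brynn ∩ Isla: 09:45–11:00, 11:45–12:00, 12:15–12:30, 12:45–13:30.
Uma ∩ Ravi ∩ Brynn ∩ Isla ∩ Wei: 09:45–11:00, 11:45–12:00, 12:15–12:30.
Total common minutes: 75 + 15 + 15 = 105.

105 minutes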